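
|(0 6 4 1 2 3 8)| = 7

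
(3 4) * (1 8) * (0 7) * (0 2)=(0 7 2)(1 8)(3 4)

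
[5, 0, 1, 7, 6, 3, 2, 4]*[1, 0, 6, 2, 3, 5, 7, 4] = [5, 1, 0, 4, 7, 2, 6, 3]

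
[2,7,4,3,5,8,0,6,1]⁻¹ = [6,8,0,3,2,4,7,1,5]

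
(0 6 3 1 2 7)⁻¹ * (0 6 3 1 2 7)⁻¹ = (0 2 3)(1 6 7)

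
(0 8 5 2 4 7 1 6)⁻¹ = (0 6 1 7 4 2 5 8)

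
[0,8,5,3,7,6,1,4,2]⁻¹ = [0,6,8,3,7,2,5,4,1]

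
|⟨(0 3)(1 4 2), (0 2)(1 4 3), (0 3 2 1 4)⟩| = 120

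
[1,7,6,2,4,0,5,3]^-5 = [7,3,5,6,4,1,0,2]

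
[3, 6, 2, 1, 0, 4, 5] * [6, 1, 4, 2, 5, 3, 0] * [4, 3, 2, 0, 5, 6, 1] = [2, 4, 5, 3, 1, 6, 0]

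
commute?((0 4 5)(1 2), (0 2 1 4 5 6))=no:(0 4 5)(1 2)*(0 2 1 4 5 6)=(0 5 2 4 6), (0 2 1 4 5 6)*(0 4 5)(1 2)=(0 1 5 6 4)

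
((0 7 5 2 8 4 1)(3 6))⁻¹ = (0 1 4 8 2 5 7)(3 6)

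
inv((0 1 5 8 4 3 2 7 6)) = (0 6 7 2 3 4 8 5 1)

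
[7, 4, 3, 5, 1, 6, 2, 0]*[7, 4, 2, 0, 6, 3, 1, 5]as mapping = [0→5, 1→6, 2→0, 3→3, 4→4, 5→1, 6→2, 7→7]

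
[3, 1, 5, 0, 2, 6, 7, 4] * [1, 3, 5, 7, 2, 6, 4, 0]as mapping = [0→7, 1→3, 2→6, 3→1, 4→5, 5→4, 6→0, 7→2]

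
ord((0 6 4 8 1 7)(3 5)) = 6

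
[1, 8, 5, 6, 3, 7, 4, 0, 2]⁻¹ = [7, 0, 8, 4, 6, 2, 3, 5, 1]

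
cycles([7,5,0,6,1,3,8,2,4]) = (0 7 2)(1 5 3 6 8 4)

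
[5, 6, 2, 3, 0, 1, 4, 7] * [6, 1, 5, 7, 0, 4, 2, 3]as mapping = [0→4, 1→2, 2→5, 3→7, 4→6, 5→1, 6→0, 7→3]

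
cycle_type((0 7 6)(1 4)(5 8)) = 2^2.3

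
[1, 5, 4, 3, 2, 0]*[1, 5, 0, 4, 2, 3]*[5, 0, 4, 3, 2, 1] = [1, 3, 4, 2, 5, 0]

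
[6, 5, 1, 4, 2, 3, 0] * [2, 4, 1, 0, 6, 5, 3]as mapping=[0→3, 1→5, 2→4, 3→6, 4→1, 5→0, 6→2]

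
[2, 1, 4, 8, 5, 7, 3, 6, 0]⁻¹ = [8, 1, 0, 6, 2, 4, 7, 5, 3]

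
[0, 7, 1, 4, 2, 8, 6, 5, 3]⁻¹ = [0, 2, 4, 8, 3, 7, 6, 1, 5]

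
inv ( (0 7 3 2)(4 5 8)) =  (0 2 3 7)(4 8 5)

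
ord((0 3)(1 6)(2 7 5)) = 6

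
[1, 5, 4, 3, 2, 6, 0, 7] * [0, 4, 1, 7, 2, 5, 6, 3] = [4, 5, 2, 7, 1, 6, 0, 3]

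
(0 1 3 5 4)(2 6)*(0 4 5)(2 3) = (0 1 2 6 3)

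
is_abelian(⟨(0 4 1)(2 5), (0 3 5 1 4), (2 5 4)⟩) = no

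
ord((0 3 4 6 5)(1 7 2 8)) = 20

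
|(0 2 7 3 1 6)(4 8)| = 6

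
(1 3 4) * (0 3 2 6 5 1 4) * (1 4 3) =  (0 1 2 6 5 4 3)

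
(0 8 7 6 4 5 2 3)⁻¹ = (0 3 2 5 4 6 7 8)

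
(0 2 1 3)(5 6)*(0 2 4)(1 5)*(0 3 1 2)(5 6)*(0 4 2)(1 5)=(0 2 6)(1 5)(3 4)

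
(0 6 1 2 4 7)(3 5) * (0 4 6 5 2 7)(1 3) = (0 5 1 7 4)(2 6 3)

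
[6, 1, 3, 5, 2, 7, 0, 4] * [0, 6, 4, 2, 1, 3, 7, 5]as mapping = [0→7, 1→6, 2→2, 3→3, 4→4, 5→5, 6→0, 7→1]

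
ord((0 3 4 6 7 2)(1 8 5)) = 6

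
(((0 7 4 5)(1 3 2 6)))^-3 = (0 7 4 5)(1 3 2 6)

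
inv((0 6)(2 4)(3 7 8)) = (0 6)(2 4)(3 8 7)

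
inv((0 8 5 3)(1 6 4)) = (0 3 5 8)(1 4 6)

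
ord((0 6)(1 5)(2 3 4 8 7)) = 10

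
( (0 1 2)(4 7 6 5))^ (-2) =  (0 1 2)(4 6)(5 7)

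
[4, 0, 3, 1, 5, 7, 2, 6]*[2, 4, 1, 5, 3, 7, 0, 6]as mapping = [0→3, 1→2, 2→5, 3→4, 4→7, 5→6, 6→1, 7→0]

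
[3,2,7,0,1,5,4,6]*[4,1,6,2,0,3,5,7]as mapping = [0→2,1→6,2→7,3→4,4→1,5→3,6→0,7→5]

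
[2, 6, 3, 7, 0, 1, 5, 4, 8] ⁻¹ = [4, 5, 0, 2, 7, 6, 1, 3, 8] 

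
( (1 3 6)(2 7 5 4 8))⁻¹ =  (1 6 3)(2 8 4 5 7)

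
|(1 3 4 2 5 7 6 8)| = 8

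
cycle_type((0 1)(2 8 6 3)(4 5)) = 2^2.4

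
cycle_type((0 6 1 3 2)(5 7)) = 2.5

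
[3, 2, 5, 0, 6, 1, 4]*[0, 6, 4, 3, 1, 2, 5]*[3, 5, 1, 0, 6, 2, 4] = [0, 6, 1, 3, 2, 4, 5]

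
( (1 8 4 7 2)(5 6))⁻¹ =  (1 2 7 4 8)(5 6)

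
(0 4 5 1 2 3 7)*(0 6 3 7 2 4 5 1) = (0 5)(1 4)(2 7 6 3)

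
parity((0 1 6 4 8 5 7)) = even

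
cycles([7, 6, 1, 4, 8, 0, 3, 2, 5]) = (0 7 2 1 6 3 4 8 5)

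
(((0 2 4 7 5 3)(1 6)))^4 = (0 5 4)(2 3 7)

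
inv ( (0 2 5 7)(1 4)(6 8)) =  (0 7 5 2)(1 4)(6 8)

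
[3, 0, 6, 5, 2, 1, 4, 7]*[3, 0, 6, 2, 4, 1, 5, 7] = [2, 3, 5, 1, 6, 0, 4, 7]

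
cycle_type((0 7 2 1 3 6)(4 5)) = 2.6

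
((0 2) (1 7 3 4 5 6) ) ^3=(0 2) (1 4) (3 6) (5 7) 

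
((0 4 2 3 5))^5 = ()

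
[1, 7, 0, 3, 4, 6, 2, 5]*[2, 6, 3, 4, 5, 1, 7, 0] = [6, 0, 2, 4, 5, 7, 3, 1]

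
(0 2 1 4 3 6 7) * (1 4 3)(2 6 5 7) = (0 6 2 4 1 3 5 7)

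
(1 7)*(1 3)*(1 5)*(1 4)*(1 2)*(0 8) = (0 8)(1 7 3 5 4 2)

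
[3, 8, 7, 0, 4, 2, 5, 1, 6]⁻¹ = [3, 7, 5, 0, 4, 6, 8, 2, 1]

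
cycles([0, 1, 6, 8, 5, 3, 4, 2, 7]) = (2 6 4 5 3 8 7)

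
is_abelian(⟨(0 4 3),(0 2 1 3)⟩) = no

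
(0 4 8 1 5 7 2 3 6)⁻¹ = (0 6 3 2 7 5 1 8 4)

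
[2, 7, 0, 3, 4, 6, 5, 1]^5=[2, 7, 0, 3, 4, 6, 5, 1]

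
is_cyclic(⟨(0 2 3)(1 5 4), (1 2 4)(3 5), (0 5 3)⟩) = no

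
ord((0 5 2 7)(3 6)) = 4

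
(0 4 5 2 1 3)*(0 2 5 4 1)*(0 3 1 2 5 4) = (0 2 3 5 4)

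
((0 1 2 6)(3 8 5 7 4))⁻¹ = (0 6 2 1)(3 4 7 5 8)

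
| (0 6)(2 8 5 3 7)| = 10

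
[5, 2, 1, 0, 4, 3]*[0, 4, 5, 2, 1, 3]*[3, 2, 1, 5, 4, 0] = [5, 0, 4, 3, 2, 1]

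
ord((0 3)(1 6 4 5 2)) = 10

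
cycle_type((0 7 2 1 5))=5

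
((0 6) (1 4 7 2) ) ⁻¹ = (0 6) (1 2 7 4) 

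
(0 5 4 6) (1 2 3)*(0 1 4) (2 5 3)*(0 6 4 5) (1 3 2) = (0 2 1) (3 5 6) 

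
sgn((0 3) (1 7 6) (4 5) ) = 1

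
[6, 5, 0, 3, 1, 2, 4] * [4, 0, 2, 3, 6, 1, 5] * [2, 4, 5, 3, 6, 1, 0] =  [1, 4, 6, 3, 2, 5, 0]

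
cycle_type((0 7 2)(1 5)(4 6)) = 2^2.3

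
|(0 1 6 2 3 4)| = 6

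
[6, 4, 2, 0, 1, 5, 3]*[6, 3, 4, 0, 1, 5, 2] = [2, 1, 4, 6, 3, 5, 0]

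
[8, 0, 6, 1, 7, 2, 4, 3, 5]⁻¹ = [1, 3, 5, 7, 6, 8, 2, 4, 0]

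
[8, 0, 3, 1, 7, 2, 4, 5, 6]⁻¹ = [1, 3, 5, 2, 6, 7, 8, 4, 0]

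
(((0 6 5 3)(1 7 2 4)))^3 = (0 3 5 6)(1 4 2 7)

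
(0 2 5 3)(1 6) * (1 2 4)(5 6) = (0 4 1 5 3)(2 6)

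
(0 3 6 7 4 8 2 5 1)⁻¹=(0 1 5 2 8 4 7 6 3)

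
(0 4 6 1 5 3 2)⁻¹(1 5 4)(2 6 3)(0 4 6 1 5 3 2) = (0 1 2)(3 6 5)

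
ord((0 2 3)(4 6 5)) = 3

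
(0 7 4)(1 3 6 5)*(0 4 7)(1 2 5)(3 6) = (1 6)(2 5)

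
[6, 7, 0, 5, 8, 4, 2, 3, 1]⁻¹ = [2, 8, 6, 7, 5, 3, 0, 1, 4]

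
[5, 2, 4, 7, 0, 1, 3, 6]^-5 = [0, 1, 2, 7, 4, 5, 3, 6]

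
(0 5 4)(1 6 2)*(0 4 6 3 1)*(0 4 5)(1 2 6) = (1 3 2 4 5)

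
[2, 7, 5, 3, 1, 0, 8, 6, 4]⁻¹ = [5, 4, 0, 3, 8, 2, 7, 1, 6]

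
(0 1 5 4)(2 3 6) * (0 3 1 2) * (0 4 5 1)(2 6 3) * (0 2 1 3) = (0 6 4 1 3)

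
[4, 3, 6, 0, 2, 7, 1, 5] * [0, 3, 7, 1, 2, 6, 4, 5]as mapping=[0→2, 1→1, 2→4, 3→0, 4→7, 5→5, 6→3, 7→6]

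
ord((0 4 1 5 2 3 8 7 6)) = 9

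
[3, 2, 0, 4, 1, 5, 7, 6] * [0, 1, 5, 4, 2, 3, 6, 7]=[4, 5, 0, 2, 1, 3, 7, 6]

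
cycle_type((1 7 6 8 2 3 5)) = 7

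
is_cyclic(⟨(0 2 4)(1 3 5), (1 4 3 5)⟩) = no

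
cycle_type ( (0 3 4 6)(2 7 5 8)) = 4^2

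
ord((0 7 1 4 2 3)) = 6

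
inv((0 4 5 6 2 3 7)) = (0 7 3 2 6 5 4)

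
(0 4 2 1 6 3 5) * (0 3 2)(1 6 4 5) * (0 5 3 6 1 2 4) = (0 3 2 1)(4 5 6)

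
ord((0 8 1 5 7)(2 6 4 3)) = 20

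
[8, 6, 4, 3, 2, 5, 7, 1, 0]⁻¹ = [8, 7, 4, 3, 2, 5, 1, 6, 0]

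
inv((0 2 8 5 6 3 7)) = (0 7 3 6 5 8 2)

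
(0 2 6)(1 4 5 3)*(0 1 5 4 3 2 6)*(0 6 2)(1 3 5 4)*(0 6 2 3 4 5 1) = (0 3 5 6 4)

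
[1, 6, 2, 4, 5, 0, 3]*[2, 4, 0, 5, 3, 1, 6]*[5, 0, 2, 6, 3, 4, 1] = [3, 1, 5, 6, 0, 2, 4]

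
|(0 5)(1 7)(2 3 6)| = 6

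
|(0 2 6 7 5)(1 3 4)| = 15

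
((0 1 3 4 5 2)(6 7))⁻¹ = (0 2 5 4 3 1)(6 7)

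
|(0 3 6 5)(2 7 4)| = 12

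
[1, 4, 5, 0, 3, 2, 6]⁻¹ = [3, 0, 5, 4, 1, 2, 6]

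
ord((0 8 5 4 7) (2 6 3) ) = 15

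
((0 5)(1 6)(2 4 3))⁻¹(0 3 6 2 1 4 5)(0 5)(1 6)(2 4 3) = (0 5 2 1 4 6 3)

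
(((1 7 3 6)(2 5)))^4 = ()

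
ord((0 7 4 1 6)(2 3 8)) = 15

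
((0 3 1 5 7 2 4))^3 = (0 5 4 1 2 3 7)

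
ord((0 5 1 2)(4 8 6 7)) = 4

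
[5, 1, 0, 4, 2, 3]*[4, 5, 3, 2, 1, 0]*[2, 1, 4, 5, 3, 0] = [2, 0, 3, 1, 5, 4]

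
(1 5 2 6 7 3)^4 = (1 7 2)(3 6 5)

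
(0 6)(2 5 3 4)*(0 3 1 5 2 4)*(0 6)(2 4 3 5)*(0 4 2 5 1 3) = (0 4)(1 5 3 6)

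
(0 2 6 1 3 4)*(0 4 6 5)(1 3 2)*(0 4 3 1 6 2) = (0 6 1)(2 5 4 3)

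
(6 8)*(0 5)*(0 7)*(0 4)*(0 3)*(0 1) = (0 5 7 4 3 1)(6 8)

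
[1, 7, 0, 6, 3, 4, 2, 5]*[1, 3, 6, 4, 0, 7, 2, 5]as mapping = [0→3, 1→5, 2→1, 3→2, 4→4, 5→0, 6→6, 7→7]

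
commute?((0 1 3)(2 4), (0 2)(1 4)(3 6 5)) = no:(0 1 3)(2 4)*(0 2)(1 4)(3 6 5) = (0 4)(1 6 5 3 2), (0 2)(1 4)(3 6 5)*(0 1 3)(2 4) = (0 4 3 6 5)(1 2)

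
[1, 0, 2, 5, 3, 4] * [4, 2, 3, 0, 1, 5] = [2, 4, 3, 5, 0, 1]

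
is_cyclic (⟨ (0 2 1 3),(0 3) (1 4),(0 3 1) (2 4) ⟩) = no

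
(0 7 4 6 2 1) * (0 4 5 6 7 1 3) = (0 1 4 7 5 6 2 3)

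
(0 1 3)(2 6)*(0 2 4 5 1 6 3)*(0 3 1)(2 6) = (0 2 1 3 6 4 5)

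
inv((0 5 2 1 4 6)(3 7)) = (0 6 4 1 2 5)(3 7)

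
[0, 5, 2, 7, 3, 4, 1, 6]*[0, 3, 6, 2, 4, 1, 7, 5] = [0, 1, 6, 5, 2, 4, 3, 7]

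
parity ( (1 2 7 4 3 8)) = odd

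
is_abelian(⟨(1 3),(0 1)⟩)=no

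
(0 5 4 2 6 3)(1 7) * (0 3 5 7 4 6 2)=(0 7 1 4)(5 6)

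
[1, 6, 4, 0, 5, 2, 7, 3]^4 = [3, 0, 4, 7, 5, 2, 1, 6]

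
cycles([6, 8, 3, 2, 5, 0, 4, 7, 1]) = (0 6 4 5)(1 8)(2 3)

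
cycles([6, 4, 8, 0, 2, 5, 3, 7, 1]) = (0 6 3)(1 4 2 8)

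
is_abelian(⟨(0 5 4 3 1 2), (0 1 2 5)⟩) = no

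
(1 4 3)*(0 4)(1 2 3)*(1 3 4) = (0 1)(2 4 3)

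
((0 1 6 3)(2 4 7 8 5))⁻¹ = (0 3 6 1)(2 5 8 7 4)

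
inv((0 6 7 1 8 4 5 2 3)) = (0 3 2 5 4 8 1 7 6)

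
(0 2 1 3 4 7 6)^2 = (0 1 4 6 2 3 7)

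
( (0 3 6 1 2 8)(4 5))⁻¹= (0 8 2 1 6 3)(4 5)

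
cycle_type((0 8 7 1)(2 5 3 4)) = 4^2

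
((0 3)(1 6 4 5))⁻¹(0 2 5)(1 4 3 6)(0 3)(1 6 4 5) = (0 4 6 5)(1 3 2)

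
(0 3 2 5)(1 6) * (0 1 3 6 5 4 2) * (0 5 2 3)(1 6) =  (0 1 2 4 3 5 6)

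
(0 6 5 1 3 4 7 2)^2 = (0 5 3 7)(1 4 2 6)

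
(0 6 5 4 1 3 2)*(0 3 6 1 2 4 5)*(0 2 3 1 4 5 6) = (0 4 3 5 6 2 1)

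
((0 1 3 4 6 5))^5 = (0 5 6 4 3 1)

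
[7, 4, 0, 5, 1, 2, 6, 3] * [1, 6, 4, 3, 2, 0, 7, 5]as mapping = [0→5, 1→2, 2→1, 3→0, 4→6, 5→4, 6→7, 7→3]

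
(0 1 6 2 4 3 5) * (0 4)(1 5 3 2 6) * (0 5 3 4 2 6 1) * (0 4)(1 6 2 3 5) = (0 5 3)(1 4 2)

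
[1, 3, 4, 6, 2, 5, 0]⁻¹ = [6, 0, 4, 1, 2, 5, 3]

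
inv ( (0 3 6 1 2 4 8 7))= (0 7 8 4 2 1 6 3)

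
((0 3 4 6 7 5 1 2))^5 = (0 5 4 2 7 3 1 6)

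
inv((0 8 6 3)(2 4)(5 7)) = (0 3 6 8)(2 4)(5 7)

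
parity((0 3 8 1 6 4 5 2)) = odd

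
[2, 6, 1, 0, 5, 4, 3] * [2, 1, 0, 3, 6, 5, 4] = [0, 4, 1, 2, 5, 6, 3]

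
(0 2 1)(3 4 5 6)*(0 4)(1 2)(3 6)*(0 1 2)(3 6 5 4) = (0 2)(1 3)(5 6)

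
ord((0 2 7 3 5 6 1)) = 7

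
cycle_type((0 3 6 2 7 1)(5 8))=2.6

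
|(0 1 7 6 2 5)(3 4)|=6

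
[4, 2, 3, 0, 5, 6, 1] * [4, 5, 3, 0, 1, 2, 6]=[1, 3, 0, 4, 2, 6, 5]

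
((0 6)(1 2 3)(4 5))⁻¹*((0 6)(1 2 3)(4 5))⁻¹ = (1 2 3)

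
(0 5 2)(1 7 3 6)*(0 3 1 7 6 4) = (0 5 2 3 4)(1 6 7)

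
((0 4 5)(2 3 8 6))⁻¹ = (0 5 4)(2 6 8 3)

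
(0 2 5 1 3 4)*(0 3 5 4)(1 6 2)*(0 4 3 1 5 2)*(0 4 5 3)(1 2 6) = (0 3 5 1 6 4 2)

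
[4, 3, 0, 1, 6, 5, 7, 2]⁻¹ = [2, 3, 7, 1, 0, 5, 4, 6]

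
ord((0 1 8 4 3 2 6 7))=8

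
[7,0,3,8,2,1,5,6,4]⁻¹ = [1,5,4,2,8,6,7,0,3]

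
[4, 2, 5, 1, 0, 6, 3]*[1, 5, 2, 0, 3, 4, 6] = [3, 2, 4, 5, 1, 6, 0]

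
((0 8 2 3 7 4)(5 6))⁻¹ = (0 4 7 3 2 8)(5 6)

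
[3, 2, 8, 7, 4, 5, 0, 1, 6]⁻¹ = [6, 7, 1, 0, 4, 5, 8, 3, 2]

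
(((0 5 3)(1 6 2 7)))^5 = (0 3 5)(1 6 2 7)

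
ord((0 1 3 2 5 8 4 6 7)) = 9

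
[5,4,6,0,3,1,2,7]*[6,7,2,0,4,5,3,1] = [5,4,3,6,0,7,2,1]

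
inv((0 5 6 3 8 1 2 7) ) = (0 7 2 1 8 3 6 5) 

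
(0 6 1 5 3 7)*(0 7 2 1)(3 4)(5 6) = (0 5 4 3 2 1 6)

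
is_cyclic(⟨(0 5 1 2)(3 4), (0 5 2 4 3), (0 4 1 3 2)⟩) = no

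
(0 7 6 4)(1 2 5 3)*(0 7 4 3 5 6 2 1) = (0 4 7 2 6 3)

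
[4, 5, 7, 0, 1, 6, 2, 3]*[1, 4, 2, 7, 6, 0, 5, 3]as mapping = [0→6, 1→0, 2→3, 3→1, 4→4, 5→5, 6→2, 7→7]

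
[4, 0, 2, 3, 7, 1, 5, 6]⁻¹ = [1, 5, 2, 3, 0, 6, 7, 4]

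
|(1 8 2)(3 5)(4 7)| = 6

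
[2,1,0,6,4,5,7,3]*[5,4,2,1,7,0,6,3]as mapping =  [0→2,1→4,2→5,3→6,4→7,5→0,6→3,7→1]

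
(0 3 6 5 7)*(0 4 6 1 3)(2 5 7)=(1 3)(2 5)(4 6 7)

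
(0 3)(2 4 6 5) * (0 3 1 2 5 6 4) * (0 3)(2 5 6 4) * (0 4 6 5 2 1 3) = (0 3 4 1 2)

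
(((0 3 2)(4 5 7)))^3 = ()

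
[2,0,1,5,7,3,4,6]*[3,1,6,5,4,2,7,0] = [6,3,1,2,0,5,4,7]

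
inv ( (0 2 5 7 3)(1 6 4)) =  (0 3 7 5 2)(1 4 6)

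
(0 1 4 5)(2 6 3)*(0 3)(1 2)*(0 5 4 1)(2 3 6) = (0 3)(5 6)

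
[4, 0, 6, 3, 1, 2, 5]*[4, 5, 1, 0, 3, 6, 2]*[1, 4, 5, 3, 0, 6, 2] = [3, 0, 5, 1, 6, 4, 2]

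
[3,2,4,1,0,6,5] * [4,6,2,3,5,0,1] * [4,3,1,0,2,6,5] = [0,1,6,5,2,3,4]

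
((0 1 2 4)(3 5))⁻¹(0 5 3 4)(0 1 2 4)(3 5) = (0 1 3 5)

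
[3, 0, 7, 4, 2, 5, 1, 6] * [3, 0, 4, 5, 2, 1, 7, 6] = [5, 3, 6, 2, 4, 1, 0, 7]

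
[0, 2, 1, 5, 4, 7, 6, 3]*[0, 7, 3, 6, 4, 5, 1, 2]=[0, 3, 7, 5, 4, 2, 1, 6]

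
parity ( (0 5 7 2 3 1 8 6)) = odd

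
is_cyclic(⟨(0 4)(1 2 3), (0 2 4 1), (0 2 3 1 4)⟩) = no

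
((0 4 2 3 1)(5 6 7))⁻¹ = (0 1 3 2 4)(5 7 6)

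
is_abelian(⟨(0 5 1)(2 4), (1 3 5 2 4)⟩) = no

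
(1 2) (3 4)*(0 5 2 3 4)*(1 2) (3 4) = (0 5 1 4 3) 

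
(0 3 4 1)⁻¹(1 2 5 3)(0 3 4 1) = (0 2 5 4)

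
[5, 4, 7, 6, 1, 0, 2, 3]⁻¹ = [5, 4, 6, 7, 1, 0, 3, 2]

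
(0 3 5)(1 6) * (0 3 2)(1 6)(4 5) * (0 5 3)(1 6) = (0 2 5)(1 6)(3 4)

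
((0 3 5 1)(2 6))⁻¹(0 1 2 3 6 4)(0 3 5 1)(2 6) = (0 6 5 2 4 3)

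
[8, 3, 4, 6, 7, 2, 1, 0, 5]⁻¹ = [7, 6, 5, 1, 2, 8, 3, 4, 0]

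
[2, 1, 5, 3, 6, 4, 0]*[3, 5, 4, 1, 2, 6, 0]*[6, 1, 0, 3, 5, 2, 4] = [5, 2, 4, 1, 6, 0, 3]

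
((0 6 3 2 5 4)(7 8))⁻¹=(0 4 5 2 3 6)(7 8)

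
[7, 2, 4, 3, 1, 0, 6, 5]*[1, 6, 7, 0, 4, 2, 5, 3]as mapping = [0→3, 1→7, 2→4, 3→0, 4→6, 5→1, 6→5, 7→2]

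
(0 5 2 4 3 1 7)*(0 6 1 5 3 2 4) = (0 3 5 4 2) (1 7 6) 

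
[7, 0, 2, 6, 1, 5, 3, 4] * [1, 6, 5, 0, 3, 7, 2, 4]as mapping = [0→4, 1→1, 2→5, 3→2, 4→6, 5→7, 6→0, 7→3]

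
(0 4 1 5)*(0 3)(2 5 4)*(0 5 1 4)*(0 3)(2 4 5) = (0 4 5)(1 3 2)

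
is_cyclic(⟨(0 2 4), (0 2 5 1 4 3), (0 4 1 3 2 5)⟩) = no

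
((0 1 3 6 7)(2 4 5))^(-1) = (0 7 6 3 1)(2 5 4)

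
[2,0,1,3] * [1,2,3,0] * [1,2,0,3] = [3,2,0,1]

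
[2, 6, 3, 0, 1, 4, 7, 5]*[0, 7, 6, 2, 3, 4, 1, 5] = [6, 1, 2, 0, 7, 3, 5, 4] 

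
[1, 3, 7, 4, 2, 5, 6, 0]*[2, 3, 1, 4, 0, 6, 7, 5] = [3, 4, 5, 0, 1, 6, 7, 2]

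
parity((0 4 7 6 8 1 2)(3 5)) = odd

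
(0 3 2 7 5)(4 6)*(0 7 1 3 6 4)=(0 6)(1 3 2)(5 7)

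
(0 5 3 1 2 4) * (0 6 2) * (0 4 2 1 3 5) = (1 4 6) 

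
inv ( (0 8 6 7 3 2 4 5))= (0 5 4 2 3 7 6 8)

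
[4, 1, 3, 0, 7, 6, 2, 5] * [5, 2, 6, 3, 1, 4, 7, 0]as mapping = [0→1, 1→2, 2→3, 3→5, 4→0, 5→7, 6→6, 7→4]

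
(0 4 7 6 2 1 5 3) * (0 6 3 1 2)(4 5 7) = (0 5 1 7 3 6)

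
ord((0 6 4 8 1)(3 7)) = 10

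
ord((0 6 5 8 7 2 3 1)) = 8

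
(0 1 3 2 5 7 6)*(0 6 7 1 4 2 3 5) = (0 4 2)(1 5)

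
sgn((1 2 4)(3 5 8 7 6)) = 1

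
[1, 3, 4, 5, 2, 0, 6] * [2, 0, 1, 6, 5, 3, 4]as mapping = [0→0, 1→6, 2→5, 3→3, 4→1, 5→2, 6→4]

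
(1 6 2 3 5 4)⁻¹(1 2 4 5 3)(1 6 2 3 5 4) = (1 4 5 6 3)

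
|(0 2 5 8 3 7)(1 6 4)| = 6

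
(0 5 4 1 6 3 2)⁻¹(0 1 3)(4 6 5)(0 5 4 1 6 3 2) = (1 3 4)(2 5 6)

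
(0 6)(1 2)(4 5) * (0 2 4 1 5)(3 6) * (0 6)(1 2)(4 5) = (0 3)(1 5 2 4 6)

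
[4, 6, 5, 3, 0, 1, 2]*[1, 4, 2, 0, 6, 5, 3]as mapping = [0→6, 1→3, 2→5, 3→0, 4→1, 5→4, 6→2]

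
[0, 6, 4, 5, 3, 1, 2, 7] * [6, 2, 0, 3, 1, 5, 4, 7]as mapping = [0→6, 1→4, 2→1, 3→5, 4→3, 5→2, 6→0, 7→7]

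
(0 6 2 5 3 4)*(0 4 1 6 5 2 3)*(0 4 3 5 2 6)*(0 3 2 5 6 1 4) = (0 5)(1 3 4 2)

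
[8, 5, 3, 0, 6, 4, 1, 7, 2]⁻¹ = [3, 6, 8, 2, 5, 1, 4, 7, 0]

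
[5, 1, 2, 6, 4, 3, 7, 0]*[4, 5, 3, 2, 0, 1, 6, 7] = [1, 5, 3, 6, 0, 2, 7, 4]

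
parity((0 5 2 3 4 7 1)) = even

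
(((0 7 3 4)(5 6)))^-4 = ()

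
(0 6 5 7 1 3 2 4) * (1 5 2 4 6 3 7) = (0 3 4)(1 7 5)(2 6)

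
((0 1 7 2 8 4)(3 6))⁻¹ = (0 4 8 2 7 1)(3 6)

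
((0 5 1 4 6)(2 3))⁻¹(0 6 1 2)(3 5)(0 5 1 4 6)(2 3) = (0 4 3 5)(1 2)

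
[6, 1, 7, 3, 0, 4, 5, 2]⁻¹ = [4, 1, 7, 3, 5, 6, 0, 2]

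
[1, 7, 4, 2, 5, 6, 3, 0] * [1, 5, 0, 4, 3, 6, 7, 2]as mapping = [0→5, 1→2, 2→3, 3→0, 4→6, 5→7, 6→4, 7→1]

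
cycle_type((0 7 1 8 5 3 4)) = 7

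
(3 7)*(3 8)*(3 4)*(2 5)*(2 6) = (2 5 6)(3 7 8 4)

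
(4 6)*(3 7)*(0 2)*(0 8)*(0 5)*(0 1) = (0 2 8 5 1)(3 7)(4 6)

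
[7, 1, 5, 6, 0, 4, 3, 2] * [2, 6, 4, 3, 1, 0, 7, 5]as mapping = [0→5, 1→6, 2→0, 3→7, 4→2, 5→1, 6→3, 7→4]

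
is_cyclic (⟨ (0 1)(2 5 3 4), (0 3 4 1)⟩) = no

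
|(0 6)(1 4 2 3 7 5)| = 6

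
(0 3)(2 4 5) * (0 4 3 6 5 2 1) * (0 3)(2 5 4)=(0 6 4 5 1 3 2)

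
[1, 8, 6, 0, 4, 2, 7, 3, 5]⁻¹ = [3, 0, 5, 7, 4, 8, 2, 6, 1]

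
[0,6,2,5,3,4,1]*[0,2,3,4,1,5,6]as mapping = [0→0,1→6,2→3,3→5,4→4,5→1,6→2]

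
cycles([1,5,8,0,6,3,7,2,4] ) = (0 1 5 3)(2 8 4 6 7)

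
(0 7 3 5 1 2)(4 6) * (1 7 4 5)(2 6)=(0 4 2)(1 6 5 7 3)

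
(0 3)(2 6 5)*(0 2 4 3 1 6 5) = (0 1 6)(2 5 4 3)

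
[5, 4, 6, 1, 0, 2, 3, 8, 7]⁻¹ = [4, 3, 5, 6, 1, 0, 2, 8, 7]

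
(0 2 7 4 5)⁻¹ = (0 5 4 7 2)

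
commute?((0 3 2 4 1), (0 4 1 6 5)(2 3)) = no:(0 3 2 4 1)*(0 4 1 6 5)(2 3) = (0 2 1 4 6 5), (0 4 1 6 5)(2 3)*(0 3 2 4 1) = (0 1 6 5 3 4)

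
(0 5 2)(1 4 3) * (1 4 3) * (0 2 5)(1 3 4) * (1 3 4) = ()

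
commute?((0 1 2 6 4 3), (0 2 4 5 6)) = no:(0 1 2 6 4 3) * (0 2 4 5 6) = (0 1 4 3 2)(5 6), (0 2 4 5 6) * (0 1 2 6 4 3) = (0 6 1 2 3)(4 5)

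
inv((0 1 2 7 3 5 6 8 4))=(0 4 8 6 5 3 7 2 1)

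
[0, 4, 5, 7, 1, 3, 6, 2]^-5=[0, 4, 7, 5, 1, 2, 6, 3]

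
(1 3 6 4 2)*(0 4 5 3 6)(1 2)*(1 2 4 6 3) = (0 6 5 1 3)(2 4)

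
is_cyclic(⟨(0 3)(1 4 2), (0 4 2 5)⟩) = no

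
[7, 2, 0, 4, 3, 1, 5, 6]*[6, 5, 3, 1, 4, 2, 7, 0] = [0, 3, 6, 4, 1, 5, 2, 7]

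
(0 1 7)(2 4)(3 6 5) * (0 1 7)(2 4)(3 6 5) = (0 7 1)(3 5 6)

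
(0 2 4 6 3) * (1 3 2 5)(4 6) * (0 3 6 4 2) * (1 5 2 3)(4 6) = (0 2 6)(1 4 3)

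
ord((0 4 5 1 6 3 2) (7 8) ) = 14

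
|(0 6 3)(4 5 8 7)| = 12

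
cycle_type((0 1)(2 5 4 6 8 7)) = 2.6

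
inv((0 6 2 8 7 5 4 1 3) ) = (0 3 1 4 5 7 8 2 6) 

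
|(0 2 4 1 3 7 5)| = 7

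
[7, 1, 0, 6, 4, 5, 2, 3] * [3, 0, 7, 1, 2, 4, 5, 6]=[6, 0, 3, 5, 2, 4, 7, 1]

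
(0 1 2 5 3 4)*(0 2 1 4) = (0 4 2 5 3)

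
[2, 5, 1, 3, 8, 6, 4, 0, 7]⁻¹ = [7, 2, 0, 3, 6, 1, 5, 8, 4]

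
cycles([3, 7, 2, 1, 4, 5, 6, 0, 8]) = (0 3 1 7)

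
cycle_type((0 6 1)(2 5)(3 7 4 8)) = 2.3.4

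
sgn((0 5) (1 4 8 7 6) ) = -1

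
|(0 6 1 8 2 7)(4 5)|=6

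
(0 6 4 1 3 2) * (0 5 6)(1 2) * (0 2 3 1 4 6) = (0 2 5)(3 4)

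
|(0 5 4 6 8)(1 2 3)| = 15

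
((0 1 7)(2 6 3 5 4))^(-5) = (0 1 7)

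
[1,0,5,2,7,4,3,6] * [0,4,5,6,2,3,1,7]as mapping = [0→4,1→0,2→3,3→5,4→7,5→2,6→6,7→1]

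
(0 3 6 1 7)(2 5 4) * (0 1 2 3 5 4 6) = (0 5 6 2 4 3)(1 7)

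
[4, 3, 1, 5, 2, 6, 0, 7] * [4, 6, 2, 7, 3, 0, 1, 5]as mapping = [0→3, 1→7, 2→6, 3→0, 4→2, 5→1, 6→4, 7→5]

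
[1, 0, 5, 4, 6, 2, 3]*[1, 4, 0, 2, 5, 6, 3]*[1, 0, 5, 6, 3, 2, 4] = [3, 0, 4, 2, 6, 1, 5]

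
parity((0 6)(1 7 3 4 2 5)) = even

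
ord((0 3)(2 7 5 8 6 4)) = 6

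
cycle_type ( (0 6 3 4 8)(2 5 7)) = 3.5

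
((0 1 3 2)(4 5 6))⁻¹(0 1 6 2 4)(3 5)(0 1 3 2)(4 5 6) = (0 5 1 3 4)(2 6)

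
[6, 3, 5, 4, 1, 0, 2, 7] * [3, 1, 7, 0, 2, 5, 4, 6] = [4, 0, 5, 2, 1, 3, 7, 6]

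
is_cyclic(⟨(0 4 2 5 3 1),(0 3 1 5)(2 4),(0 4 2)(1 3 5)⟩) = no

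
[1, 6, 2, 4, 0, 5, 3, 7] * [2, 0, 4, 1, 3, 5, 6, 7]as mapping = [0→0, 1→6, 2→4, 3→3, 4→2, 5→5, 6→1, 7→7]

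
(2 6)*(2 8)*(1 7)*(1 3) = (1 7 3)(2 6 8)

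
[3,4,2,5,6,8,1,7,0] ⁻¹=[8,6,2,0,1,3,4,7,5] 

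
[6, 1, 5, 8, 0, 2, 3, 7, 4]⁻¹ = [4, 1, 5, 6, 8, 2, 0, 7, 3]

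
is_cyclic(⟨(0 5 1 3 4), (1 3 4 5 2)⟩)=no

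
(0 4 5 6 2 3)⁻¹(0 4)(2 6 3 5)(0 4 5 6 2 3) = (0 6 3 2)(4 5)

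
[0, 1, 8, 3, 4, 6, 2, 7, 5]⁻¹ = [0, 1, 6, 3, 4, 8, 5, 7, 2]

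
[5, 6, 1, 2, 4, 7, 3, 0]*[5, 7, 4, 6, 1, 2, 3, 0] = [2, 3, 7, 4, 1, 0, 6, 5]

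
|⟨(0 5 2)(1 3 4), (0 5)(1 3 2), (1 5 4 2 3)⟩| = 720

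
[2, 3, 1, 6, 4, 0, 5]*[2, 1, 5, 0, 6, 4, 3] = [5, 0, 1, 3, 6, 2, 4]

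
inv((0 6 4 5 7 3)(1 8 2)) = (0 3 7 5 4 6)(1 2 8)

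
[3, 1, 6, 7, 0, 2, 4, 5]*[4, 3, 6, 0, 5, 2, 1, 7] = [0, 3, 1, 7, 4, 6, 5, 2]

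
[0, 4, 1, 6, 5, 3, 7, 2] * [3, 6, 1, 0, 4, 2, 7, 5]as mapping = [0→3, 1→4, 2→6, 3→7, 4→2, 5→0, 6→5, 7→1]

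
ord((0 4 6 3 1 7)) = 6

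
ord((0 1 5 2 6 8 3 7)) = 8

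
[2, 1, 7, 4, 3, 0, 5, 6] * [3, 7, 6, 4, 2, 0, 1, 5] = [6, 7, 5, 2, 4, 3, 0, 1]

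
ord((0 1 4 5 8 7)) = 6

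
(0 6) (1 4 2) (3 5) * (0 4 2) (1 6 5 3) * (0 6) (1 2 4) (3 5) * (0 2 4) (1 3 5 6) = (0 5 4 1) (3 6) 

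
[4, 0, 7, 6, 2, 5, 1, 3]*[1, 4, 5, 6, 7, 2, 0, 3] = [7, 1, 3, 0, 5, 2, 4, 6]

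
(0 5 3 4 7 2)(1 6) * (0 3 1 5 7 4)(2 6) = (0 7 6 5 1 2 3)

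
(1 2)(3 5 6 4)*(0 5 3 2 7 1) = (0 5 6 4 2)(1 7)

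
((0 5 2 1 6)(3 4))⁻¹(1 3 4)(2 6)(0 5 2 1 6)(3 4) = (0 1)(3 6 4)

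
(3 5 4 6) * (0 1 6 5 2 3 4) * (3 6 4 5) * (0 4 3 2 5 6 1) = (1 3 5 4 2)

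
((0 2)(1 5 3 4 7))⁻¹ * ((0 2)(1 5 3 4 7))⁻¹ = (1 4 5 7 3)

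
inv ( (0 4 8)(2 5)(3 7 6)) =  (0 8 4)(2 5)(3 6 7)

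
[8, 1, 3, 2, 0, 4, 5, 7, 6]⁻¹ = [4, 1, 3, 2, 5, 6, 8, 7, 0]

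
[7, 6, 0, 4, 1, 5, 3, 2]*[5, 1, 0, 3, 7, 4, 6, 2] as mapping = [0→2, 1→6, 2→5, 3→7, 4→1, 5→4, 6→3, 7→0] 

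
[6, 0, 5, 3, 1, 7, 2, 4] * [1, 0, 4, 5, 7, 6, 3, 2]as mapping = [0→3, 1→1, 2→6, 3→5, 4→0, 5→2, 6→4, 7→7]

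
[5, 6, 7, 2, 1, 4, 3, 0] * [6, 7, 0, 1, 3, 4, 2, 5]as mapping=[0→4, 1→2, 2→5, 3→0, 4→7, 5→3, 6→1, 7→6]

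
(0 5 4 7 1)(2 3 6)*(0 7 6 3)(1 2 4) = (0 5 1 7 2)(4 6)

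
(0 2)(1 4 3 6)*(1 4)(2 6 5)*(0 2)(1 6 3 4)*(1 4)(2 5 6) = (0 3 6 4 1 2 5)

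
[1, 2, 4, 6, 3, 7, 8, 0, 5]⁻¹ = [7, 0, 1, 4, 2, 8, 3, 5, 6]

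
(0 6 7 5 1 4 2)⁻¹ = (0 2 4 1 5 7 6)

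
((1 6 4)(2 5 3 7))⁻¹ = (1 4 6)(2 7 3 5)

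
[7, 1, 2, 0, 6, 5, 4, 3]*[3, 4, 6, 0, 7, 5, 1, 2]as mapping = [0→2, 1→4, 2→6, 3→3, 4→1, 5→5, 6→7, 7→0]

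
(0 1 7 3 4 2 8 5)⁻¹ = (0 5 8 2 4 3 7 1)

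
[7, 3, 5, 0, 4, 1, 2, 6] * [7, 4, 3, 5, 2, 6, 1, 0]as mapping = [0→0, 1→5, 2→6, 3→7, 4→2, 5→4, 6→3, 7→1]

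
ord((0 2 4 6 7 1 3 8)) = 8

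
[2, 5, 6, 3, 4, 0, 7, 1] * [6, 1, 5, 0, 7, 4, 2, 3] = [5, 4, 2, 0, 7, 6, 3, 1]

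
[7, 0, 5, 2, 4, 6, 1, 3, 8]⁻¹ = [1, 6, 3, 7, 4, 2, 5, 0, 8]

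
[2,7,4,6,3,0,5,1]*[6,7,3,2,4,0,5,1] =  [3,1,4,5,2,6,0,7] 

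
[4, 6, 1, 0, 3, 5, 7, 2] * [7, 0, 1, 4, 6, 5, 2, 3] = [6, 2, 0, 7, 4, 5, 3, 1]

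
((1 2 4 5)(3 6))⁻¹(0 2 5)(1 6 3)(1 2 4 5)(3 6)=(0 4 1)(2 3 6)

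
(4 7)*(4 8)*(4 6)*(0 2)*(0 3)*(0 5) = (0 2 3 5)(4 7 8 6)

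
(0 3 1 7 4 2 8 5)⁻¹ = (0 5 8 2 4 7 1 3)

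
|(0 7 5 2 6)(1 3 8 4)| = 20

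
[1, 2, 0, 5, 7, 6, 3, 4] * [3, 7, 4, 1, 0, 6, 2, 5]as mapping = [0→7, 1→4, 2→3, 3→6, 4→5, 5→2, 6→1, 7→0]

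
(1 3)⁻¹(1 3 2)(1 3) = (1 2 3)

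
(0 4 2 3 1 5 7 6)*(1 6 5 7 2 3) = (0 4 3 6)(1 7 5 2)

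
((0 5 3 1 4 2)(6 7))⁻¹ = (0 2 4 1 3 5)(6 7)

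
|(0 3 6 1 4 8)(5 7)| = 6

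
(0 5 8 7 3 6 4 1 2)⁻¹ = (0 2 1 4 6 3 7 8 5)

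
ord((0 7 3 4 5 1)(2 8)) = 6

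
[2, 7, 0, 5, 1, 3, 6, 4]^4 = [0, 7, 2, 3, 1, 5, 6, 4]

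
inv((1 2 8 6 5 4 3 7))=(1 7 3 4 5 6 8 2)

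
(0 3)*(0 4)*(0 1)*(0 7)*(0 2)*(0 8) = (0 3 4 1 7 2 8)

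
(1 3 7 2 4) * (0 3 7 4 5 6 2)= (0 3 4 1 7)(2 5 6)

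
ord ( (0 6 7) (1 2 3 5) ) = 12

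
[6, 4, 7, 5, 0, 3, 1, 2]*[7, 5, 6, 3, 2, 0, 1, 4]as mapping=[0→1, 1→2, 2→4, 3→0, 4→7, 5→3, 6→5, 7→6]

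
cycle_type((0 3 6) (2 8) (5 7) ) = 2^2.3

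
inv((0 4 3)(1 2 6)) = (0 3 4)(1 6 2)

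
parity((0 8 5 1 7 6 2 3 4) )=even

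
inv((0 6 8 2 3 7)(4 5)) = (0 7 3 2 8 6)(4 5)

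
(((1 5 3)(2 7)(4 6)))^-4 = (1 3 5)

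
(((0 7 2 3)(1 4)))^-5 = (0 3 2 7)(1 4)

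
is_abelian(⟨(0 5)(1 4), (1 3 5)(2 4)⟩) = no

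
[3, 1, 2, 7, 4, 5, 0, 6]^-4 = [0, 1, 2, 3, 4, 5, 6, 7]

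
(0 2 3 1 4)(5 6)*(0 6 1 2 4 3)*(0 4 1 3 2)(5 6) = (0 1 2 4 5 3)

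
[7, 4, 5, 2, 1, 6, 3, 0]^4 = [0, 1, 2, 3, 4, 5, 6, 7]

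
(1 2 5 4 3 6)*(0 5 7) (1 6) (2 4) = (0 5 2 7) (1 4 3) 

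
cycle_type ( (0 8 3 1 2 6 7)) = 7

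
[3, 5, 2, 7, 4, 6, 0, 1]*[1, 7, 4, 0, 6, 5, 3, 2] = [0, 5, 4, 2, 6, 3, 1, 7]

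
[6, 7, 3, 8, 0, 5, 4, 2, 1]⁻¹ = [4, 8, 7, 2, 6, 5, 0, 1, 3]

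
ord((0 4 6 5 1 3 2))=7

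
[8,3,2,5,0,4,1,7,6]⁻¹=[4,6,2,1,5,3,8,7,0]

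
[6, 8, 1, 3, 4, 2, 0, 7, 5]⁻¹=[6, 2, 5, 3, 4, 8, 0, 7, 1]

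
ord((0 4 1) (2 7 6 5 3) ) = 15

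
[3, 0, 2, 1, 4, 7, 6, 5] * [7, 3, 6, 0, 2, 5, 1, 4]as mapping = [0→0, 1→7, 2→6, 3→3, 4→2, 5→4, 6→1, 7→5]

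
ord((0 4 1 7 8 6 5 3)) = 8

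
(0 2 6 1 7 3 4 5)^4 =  (0 7)(1 5)(2 3)(4 6)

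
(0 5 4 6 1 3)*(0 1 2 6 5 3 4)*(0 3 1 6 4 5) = (0 1 5 3 6 2 4)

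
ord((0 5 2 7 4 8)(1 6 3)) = 6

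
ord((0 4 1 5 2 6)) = 6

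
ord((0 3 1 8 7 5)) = 6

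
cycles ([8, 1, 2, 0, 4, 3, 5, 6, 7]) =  (0 8 7 6 5 3)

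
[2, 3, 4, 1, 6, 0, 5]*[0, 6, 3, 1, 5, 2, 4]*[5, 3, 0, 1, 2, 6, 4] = [1, 3, 6, 4, 2, 5, 0]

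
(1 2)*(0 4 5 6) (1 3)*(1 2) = (0 4 5 6) (2 3) 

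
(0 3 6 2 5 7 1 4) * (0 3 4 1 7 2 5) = (0 4 3 6 5 2)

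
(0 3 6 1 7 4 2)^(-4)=(0 1 2 6 4 3 7)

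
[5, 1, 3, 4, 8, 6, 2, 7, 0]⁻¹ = [8, 1, 6, 2, 3, 0, 5, 7, 4]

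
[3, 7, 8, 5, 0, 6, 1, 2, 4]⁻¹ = [4, 6, 7, 0, 8, 3, 5, 1, 2]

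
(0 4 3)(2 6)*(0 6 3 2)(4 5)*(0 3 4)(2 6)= (0 5)(2 4 6 3)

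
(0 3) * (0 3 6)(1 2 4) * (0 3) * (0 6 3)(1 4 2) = (0 3 6)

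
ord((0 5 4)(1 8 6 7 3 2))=6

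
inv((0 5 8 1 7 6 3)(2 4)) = (0 3 6 7 1 8 5)(2 4)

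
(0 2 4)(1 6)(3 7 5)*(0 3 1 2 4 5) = (0 4 3 7)(1 6 2 5)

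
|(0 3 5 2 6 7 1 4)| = 8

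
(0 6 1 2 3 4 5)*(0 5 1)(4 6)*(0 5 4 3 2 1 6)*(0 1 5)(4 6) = (0 3 1 5 6)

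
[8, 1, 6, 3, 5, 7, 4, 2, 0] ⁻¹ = [8, 1, 7, 3, 6, 4, 2, 5, 0] 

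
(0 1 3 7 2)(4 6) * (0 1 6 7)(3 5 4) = (0 6 3)(1 5 4 7 2)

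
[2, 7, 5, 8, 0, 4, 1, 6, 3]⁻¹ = [4, 6, 0, 8, 5, 2, 7, 1, 3]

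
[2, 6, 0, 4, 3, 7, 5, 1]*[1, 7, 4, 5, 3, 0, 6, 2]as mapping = [0→4, 1→6, 2→1, 3→3, 4→5, 5→2, 6→0, 7→7]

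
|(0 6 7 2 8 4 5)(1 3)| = 14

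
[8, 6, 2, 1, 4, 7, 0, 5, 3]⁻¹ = [6, 3, 2, 8, 4, 7, 1, 5, 0]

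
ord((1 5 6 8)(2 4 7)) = 12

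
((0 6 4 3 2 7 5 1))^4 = (0 2)(1 3)(4 5)(6 7)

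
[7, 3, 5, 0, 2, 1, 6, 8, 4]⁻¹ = [3, 5, 4, 1, 8, 2, 6, 0, 7]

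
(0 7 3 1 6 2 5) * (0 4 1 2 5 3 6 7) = (1 7 6 5 4)(2 3)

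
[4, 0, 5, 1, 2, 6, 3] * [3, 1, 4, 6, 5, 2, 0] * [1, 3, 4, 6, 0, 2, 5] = [2, 6, 4, 3, 0, 1, 5]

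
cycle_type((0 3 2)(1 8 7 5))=3.4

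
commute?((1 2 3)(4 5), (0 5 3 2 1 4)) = no:(1 2 3)(4 5)*(0 5 3 2 1 4) = (0 5)(3 4), (0 5 3 2 1 4)*(1 2 3)(4 5) = (0 4)(1 5)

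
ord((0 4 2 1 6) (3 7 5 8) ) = 20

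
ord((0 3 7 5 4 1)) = 6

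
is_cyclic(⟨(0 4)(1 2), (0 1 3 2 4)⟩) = no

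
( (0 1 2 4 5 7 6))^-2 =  (0 7 4 1 6 5 2)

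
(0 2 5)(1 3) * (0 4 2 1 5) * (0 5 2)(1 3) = (0 3 2 5 4)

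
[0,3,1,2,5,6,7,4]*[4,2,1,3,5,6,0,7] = [4,3,2,1,6,0,7,5]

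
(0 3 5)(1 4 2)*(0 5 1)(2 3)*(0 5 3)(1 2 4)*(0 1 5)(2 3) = (0 4 1 5 2)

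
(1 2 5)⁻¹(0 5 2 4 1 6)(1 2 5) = (0 1 5 4 2 6)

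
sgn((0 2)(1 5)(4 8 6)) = 1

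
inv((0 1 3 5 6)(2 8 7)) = (0 6 5 3 1)(2 7 8)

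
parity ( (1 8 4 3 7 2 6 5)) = odd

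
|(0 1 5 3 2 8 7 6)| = 8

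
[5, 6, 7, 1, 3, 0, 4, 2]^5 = [5, 6, 7, 1, 3, 0, 4, 2]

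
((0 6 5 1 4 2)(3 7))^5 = (0 2 4 1 5 6)(3 7)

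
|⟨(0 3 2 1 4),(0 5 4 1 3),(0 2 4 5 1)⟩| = 360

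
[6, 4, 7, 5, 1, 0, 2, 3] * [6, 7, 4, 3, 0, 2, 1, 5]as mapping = [0→1, 1→0, 2→5, 3→2, 4→7, 5→6, 6→4, 7→3]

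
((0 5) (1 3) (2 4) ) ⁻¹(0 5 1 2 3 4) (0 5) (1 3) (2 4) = (0 3 4 1 2 5) 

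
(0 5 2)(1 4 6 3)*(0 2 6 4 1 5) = (3 5 6)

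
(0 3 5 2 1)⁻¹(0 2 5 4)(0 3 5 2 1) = (1 2 4 3)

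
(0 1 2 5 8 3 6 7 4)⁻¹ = (0 4 7 6 3 8 5 2 1)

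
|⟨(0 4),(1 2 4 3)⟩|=120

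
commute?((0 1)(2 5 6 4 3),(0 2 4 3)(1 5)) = no:(0 1)(2 5 6 4 3)*(0 2 4 3)(1 5) = (0 5 6 3 4)(1 2),(0 2 4 3)(1 5)*(0 1)(2 5 6 4 3) = (0 5)(1 6 4 2 3)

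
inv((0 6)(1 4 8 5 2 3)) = (0 6)(1 3 2 5 8 4)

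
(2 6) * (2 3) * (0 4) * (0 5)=(0 4 5) (2 6 3) 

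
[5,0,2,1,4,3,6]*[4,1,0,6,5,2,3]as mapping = [0→2,1→4,2→0,3→1,4→5,5→6,6→3]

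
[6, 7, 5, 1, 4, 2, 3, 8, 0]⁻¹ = [8, 3, 5, 6, 4, 2, 0, 1, 7]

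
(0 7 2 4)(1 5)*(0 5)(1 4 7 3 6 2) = (0 3 6 2 7 1)(4 5)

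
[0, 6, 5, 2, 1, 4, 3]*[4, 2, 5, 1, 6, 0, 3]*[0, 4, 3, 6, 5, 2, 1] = [5, 6, 0, 2, 3, 1, 4]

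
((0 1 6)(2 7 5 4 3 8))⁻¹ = (0 6 1)(2 8 3 4 5 7)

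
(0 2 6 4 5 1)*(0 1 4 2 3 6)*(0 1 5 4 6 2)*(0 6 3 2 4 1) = (0 2)(1 5 3 4)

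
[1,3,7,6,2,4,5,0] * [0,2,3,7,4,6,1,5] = [2,7,5,1,3,4,6,0]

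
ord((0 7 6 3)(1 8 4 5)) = 4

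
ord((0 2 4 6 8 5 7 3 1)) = 9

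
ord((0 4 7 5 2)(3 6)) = 10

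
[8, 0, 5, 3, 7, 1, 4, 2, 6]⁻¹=[1, 5, 7, 3, 6, 2, 8, 4, 0]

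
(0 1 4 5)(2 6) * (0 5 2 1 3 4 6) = (0 3 4 2)(1 6)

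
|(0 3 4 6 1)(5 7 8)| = 15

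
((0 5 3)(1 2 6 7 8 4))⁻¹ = (0 3 5)(1 4 8 7 6 2)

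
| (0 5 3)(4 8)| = 6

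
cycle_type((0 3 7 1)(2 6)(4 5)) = 2^2.4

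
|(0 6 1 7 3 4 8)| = 7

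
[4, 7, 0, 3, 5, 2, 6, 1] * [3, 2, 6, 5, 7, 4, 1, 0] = [7, 0, 3, 5, 4, 6, 1, 2]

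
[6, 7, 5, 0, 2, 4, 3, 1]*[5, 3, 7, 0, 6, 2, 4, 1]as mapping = [0→4, 1→1, 2→2, 3→5, 4→7, 5→6, 6→0, 7→3]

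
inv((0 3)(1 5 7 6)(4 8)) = (0 3)(1 6 7 5)(4 8)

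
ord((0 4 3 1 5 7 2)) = 7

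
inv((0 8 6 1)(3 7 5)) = (0 1 6 8)(3 5 7)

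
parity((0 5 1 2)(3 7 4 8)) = even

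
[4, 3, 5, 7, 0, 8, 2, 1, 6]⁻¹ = [4, 7, 6, 1, 0, 2, 8, 3, 5]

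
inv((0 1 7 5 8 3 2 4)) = (0 4 2 3 8 5 7 1)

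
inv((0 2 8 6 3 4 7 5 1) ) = (0 1 5 7 4 3 6 8 2) 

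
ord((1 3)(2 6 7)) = 6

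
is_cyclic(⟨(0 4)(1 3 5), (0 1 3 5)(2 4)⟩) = no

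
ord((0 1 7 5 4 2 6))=7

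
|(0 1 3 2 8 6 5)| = 7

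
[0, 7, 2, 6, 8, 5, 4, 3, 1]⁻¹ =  [0, 8, 2, 7, 6, 5, 3, 1, 4]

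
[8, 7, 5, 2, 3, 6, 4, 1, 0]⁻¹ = [8, 7, 3, 4, 6, 2, 5, 1, 0]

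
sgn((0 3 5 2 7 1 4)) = 1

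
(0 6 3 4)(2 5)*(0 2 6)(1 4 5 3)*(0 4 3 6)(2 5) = (0 4 5)(1 3 2 6)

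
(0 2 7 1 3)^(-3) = (0 7 3 2 1)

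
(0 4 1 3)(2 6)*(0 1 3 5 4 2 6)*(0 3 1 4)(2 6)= (0 6 2 3 4 1 5)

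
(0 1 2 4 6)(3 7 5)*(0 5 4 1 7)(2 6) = (0 7 4 2 1 6 5 3)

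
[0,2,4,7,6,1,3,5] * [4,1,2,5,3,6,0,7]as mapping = [0→4,1→2,2→3,3→7,4→0,5→1,6→5,7→6]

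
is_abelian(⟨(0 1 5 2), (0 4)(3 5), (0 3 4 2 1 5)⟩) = no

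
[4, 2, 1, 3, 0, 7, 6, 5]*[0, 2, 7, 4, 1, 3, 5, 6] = [1, 7, 2, 4, 0, 6, 5, 3]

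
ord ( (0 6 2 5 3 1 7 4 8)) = 9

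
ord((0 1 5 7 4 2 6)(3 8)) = 14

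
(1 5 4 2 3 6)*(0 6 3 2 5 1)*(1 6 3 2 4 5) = (0 3 2 4 1 6)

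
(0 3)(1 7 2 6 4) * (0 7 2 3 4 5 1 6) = (0 4 6 5 1 2)(3 7)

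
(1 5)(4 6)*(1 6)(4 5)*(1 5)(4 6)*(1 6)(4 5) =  ()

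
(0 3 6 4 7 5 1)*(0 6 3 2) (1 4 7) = (0 2) (1 6 7 5 4) 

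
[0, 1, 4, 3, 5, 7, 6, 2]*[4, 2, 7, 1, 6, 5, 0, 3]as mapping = [0→4, 1→2, 2→6, 3→1, 4→5, 5→3, 6→0, 7→7]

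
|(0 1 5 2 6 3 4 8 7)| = 9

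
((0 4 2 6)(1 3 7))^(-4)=(1 7 3)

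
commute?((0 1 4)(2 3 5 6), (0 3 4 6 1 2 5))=no:(0 1 4)(2 3 5 6) * (0 3 4 6 1 2 5)=(0 2 4 3)(1 6 5), (0 3 4 6 1 2 5) * (0 1 4)(2 3 5 6)=(0 5 1 3)(2 6 4)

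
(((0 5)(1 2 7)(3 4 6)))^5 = (0 5)(1 7 2)(3 6 4)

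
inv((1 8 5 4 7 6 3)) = (1 3 6 7 4 5 8)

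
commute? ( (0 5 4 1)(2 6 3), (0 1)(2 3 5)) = no: (0 5 4 1)(2 6 3)*(0 1)(2 3 5) = (0 2 6 5 4), (0 1)(2 3 5)*(0 5 4 1)(2 6 3) = (1 5 6 3 4)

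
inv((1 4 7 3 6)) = (1 6 3 7 4)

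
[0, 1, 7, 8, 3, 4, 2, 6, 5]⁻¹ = [0, 1, 6, 4, 5, 8, 7, 2, 3]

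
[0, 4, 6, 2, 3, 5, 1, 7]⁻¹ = [0, 6, 3, 4, 1, 5, 2, 7]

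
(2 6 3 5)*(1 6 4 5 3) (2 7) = (1 6) (2 4 5 7) 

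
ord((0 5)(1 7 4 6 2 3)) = 6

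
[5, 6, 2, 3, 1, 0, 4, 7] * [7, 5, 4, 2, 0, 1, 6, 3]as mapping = [0→1, 1→6, 2→4, 3→2, 4→5, 5→7, 6→0, 7→3]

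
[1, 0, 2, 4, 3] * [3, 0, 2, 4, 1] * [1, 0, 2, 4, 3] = [1, 4, 2, 0, 3]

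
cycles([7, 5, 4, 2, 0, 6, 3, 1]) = (0 7 1 5 6 3 2 4)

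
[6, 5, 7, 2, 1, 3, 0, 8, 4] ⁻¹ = [6, 4, 3, 5, 8, 1, 0, 2, 7] 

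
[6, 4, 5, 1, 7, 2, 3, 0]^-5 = [6, 4, 5, 1, 7, 2, 3, 0]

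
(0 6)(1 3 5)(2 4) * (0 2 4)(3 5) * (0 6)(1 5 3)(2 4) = (1 3)(2 6 4)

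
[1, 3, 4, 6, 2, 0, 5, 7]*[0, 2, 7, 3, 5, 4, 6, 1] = [2, 3, 5, 6, 7, 0, 4, 1]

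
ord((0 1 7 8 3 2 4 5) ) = 8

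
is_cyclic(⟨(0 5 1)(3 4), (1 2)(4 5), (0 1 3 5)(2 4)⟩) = no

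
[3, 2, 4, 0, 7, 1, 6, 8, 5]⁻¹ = [3, 5, 1, 0, 2, 8, 6, 4, 7]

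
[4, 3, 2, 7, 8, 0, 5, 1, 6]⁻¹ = [5, 7, 2, 1, 0, 6, 8, 3, 4]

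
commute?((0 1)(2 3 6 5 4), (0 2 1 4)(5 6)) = no:(0 1)(2 3 6 5 4) * (0 2 1 4)(5 6) = (0 4 1 2 3 5), (0 2 1 4)(5 6) * (0 1)(2 3 6 5 4) = (0 3 6 4 1 2)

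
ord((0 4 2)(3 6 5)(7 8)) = 6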